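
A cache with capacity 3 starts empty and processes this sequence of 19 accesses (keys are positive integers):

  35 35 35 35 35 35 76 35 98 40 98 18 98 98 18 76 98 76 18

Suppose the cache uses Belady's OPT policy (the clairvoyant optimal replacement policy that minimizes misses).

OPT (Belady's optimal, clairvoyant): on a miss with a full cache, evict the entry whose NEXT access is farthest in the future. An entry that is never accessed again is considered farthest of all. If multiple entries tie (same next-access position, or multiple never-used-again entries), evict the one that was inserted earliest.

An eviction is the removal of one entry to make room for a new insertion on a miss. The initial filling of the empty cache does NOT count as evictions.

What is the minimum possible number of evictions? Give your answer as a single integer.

OPT (Belady) simulation (capacity=3):
  1. access 35: MISS. Cache: [35]
  2. access 35: HIT. Next use of 35: step 3. Cache: [35]
  3. access 35: HIT. Next use of 35: step 4. Cache: [35]
  4. access 35: HIT. Next use of 35: step 5. Cache: [35]
  5. access 35: HIT. Next use of 35: step 6. Cache: [35]
  6. access 35: HIT. Next use of 35: step 8. Cache: [35]
  7. access 76: MISS. Cache: [35 76]
  8. access 35: HIT. Next use of 35: never. Cache: [35 76]
  9. access 98: MISS. Cache: [35 76 98]
  10. access 40: MISS, evict 35 (next use: never). Cache: [76 98 40]
  11. access 98: HIT. Next use of 98: step 13. Cache: [76 98 40]
  12. access 18: MISS, evict 40 (next use: never). Cache: [76 98 18]
  13. access 98: HIT. Next use of 98: step 14. Cache: [76 98 18]
  14. access 98: HIT. Next use of 98: step 17. Cache: [76 98 18]
  15. access 18: HIT. Next use of 18: step 19. Cache: [76 98 18]
  16. access 76: HIT. Next use of 76: step 18. Cache: [76 98 18]
  17. access 98: HIT. Next use of 98: never. Cache: [76 98 18]
  18. access 76: HIT. Next use of 76: never. Cache: [76 98 18]
  19. access 18: HIT. Next use of 18: never. Cache: [76 98 18]
Total: 14 hits, 5 misses, 2 evictions

Answer: 2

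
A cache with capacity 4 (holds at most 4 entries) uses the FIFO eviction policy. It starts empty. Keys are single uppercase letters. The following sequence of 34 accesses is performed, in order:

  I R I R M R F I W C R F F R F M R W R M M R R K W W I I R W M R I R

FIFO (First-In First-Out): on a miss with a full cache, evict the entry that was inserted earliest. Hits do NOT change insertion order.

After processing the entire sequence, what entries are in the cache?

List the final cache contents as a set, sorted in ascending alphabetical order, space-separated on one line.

FIFO simulation (capacity=4):
  1. access I: MISS. Cache (old->new): [I]
  2. access R: MISS. Cache (old->new): [I R]
  3. access I: HIT. Cache (old->new): [I R]
  4. access R: HIT. Cache (old->new): [I R]
  5. access M: MISS. Cache (old->new): [I R M]
  6. access R: HIT. Cache (old->new): [I R M]
  7. access F: MISS. Cache (old->new): [I R M F]
  8. access I: HIT. Cache (old->new): [I R M F]
  9. access W: MISS, evict I. Cache (old->new): [R M F W]
  10. access C: MISS, evict R. Cache (old->new): [M F W C]
  11. access R: MISS, evict M. Cache (old->new): [F W C R]
  12. access F: HIT. Cache (old->new): [F W C R]
  13. access F: HIT. Cache (old->new): [F W C R]
  14. access R: HIT. Cache (old->new): [F W C R]
  15. access F: HIT. Cache (old->new): [F W C R]
  16. access M: MISS, evict F. Cache (old->new): [W C R M]
  17. access R: HIT. Cache (old->new): [W C R M]
  18. access W: HIT. Cache (old->new): [W C R M]
  19. access R: HIT. Cache (old->new): [W C R M]
  20. access M: HIT. Cache (old->new): [W C R M]
  21. access M: HIT. Cache (old->new): [W C R M]
  22. access R: HIT. Cache (old->new): [W C R M]
  23. access R: HIT. Cache (old->new): [W C R M]
  24. access K: MISS, evict W. Cache (old->new): [C R M K]
  25. access W: MISS, evict C. Cache (old->new): [R M K W]
  26. access W: HIT. Cache (old->new): [R M K W]
  27. access I: MISS, evict R. Cache (old->new): [M K W I]
  28. access I: HIT. Cache (old->new): [M K W I]
  29. access R: MISS, evict M. Cache (old->new): [K W I R]
  30. access W: HIT. Cache (old->new): [K W I R]
  31. access M: MISS, evict K. Cache (old->new): [W I R M]
  32. access R: HIT. Cache (old->new): [W I R M]
  33. access I: HIT. Cache (old->new): [W I R M]
  34. access R: HIT. Cache (old->new): [W I R M]
Total: 21 hits, 13 misses, 9 evictions

Answer: I M R W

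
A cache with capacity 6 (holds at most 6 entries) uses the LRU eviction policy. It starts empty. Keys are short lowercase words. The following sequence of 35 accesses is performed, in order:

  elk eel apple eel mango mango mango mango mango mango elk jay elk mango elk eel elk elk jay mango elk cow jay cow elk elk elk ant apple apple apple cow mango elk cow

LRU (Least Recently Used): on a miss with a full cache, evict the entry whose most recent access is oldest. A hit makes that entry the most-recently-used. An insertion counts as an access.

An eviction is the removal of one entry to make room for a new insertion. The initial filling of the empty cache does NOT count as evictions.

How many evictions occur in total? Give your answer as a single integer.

LRU simulation (capacity=6):
  1. access elk: MISS. Cache (LRU->MRU): [elk]
  2. access eel: MISS. Cache (LRU->MRU): [elk eel]
  3. access apple: MISS. Cache (LRU->MRU): [elk eel apple]
  4. access eel: HIT. Cache (LRU->MRU): [elk apple eel]
  5. access mango: MISS. Cache (LRU->MRU): [elk apple eel mango]
  6. access mango: HIT. Cache (LRU->MRU): [elk apple eel mango]
  7. access mango: HIT. Cache (LRU->MRU): [elk apple eel mango]
  8. access mango: HIT. Cache (LRU->MRU): [elk apple eel mango]
  9. access mango: HIT. Cache (LRU->MRU): [elk apple eel mango]
  10. access mango: HIT. Cache (LRU->MRU): [elk apple eel mango]
  11. access elk: HIT. Cache (LRU->MRU): [apple eel mango elk]
  12. access jay: MISS. Cache (LRU->MRU): [apple eel mango elk jay]
  13. access elk: HIT. Cache (LRU->MRU): [apple eel mango jay elk]
  14. access mango: HIT. Cache (LRU->MRU): [apple eel jay elk mango]
  15. access elk: HIT. Cache (LRU->MRU): [apple eel jay mango elk]
  16. access eel: HIT. Cache (LRU->MRU): [apple jay mango elk eel]
  17. access elk: HIT. Cache (LRU->MRU): [apple jay mango eel elk]
  18. access elk: HIT. Cache (LRU->MRU): [apple jay mango eel elk]
  19. access jay: HIT. Cache (LRU->MRU): [apple mango eel elk jay]
  20. access mango: HIT. Cache (LRU->MRU): [apple eel elk jay mango]
  21. access elk: HIT. Cache (LRU->MRU): [apple eel jay mango elk]
  22. access cow: MISS. Cache (LRU->MRU): [apple eel jay mango elk cow]
  23. access jay: HIT. Cache (LRU->MRU): [apple eel mango elk cow jay]
  24. access cow: HIT. Cache (LRU->MRU): [apple eel mango elk jay cow]
  25. access elk: HIT. Cache (LRU->MRU): [apple eel mango jay cow elk]
  26. access elk: HIT. Cache (LRU->MRU): [apple eel mango jay cow elk]
  27. access elk: HIT. Cache (LRU->MRU): [apple eel mango jay cow elk]
  28. access ant: MISS, evict apple. Cache (LRU->MRU): [eel mango jay cow elk ant]
  29. access apple: MISS, evict eel. Cache (LRU->MRU): [mango jay cow elk ant apple]
  30. access apple: HIT. Cache (LRU->MRU): [mango jay cow elk ant apple]
  31. access apple: HIT. Cache (LRU->MRU): [mango jay cow elk ant apple]
  32. access cow: HIT. Cache (LRU->MRU): [mango jay elk ant apple cow]
  33. access mango: HIT. Cache (LRU->MRU): [jay elk ant apple cow mango]
  34. access elk: HIT. Cache (LRU->MRU): [jay ant apple cow mango elk]
  35. access cow: HIT. Cache (LRU->MRU): [jay ant apple mango elk cow]
Total: 27 hits, 8 misses, 2 evictions

Answer: 2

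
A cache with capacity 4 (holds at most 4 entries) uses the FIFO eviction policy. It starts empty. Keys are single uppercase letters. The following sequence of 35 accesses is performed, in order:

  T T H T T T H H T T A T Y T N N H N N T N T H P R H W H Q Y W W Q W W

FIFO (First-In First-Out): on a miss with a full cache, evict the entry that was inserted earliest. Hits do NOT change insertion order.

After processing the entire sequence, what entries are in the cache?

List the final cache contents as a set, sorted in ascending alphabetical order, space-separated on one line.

FIFO simulation (capacity=4):
  1. access T: MISS. Cache (old->new): [T]
  2. access T: HIT. Cache (old->new): [T]
  3. access H: MISS. Cache (old->new): [T H]
  4. access T: HIT. Cache (old->new): [T H]
  5. access T: HIT. Cache (old->new): [T H]
  6. access T: HIT. Cache (old->new): [T H]
  7. access H: HIT. Cache (old->new): [T H]
  8. access H: HIT. Cache (old->new): [T H]
  9. access T: HIT. Cache (old->new): [T H]
  10. access T: HIT. Cache (old->new): [T H]
  11. access A: MISS. Cache (old->new): [T H A]
  12. access T: HIT. Cache (old->new): [T H A]
  13. access Y: MISS. Cache (old->new): [T H A Y]
  14. access T: HIT. Cache (old->new): [T H A Y]
  15. access N: MISS, evict T. Cache (old->new): [H A Y N]
  16. access N: HIT. Cache (old->new): [H A Y N]
  17. access H: HIT. Cache (old->new): [H A Y N]
  18. access N: HIT. Cache (old->new): [H A Y N]
  19. access N: HIT. Cache (old->new): [H A Y N]
  20. access T: MISS, evict H. Cache (old->new): [A Y N T]
  21. access N: HIT. Cache (old->new): [A Y N T]
  22. access T: HIT. Cache (old->new): [A Y N T]
  23. access H: MISS, evict A. Cache (old->new): [Y N T H]
  24. access P: MISS, evict Y. Cache (old->new): [N T H P]
  25. access R: MISS, evict N. Cache (old->new): [T H P R]
  26. access H: HIT. Cache (old->new): [T H P R]
  27. access W: MISS, evict T. Cache (old->new): [H P R W]
  28. access H: HIT. Cache (old->new): [H P R W]
  29. access Q: MISS, evict H. Cache (old->new): [P R W Q]
  30. access Y: MISS, evict P. Cache (old->new): [R W Q Y]
  31. access W: HIT. Cache (old->new): [R W Q Y]
  32. access W: HIT. Cache (old->new): [R W Q Y]
  33. access Q: HIT. Cache (old->new): [R W Q Y]
  34. access W: HIT. Cache (old->new): [R W Q Y]
  35. access W: HIT. Cache (old->new): [R W Q Y]
Total: 23 hits, 12 misses, 8 evictions

Answer: Q R W Y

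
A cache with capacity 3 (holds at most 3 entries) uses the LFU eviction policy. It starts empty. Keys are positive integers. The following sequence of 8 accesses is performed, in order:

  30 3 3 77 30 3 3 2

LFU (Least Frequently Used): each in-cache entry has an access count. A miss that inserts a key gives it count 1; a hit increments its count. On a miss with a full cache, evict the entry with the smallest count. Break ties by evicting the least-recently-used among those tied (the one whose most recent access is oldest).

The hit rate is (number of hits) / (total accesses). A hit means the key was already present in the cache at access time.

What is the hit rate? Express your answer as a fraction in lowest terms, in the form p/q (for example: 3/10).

Answer: 1/2

Derivation:
LFU simulation (capacity=3):
  1. access 30: MISS. Cache: [30(c=1)]
  2. access 3: MISS. Cache: [30(c=1) 3(c=1)]
  3. access 3: HIT, count now 2. Cache: [30(c=1) 3(c=2)]
  4. access 77: MISS. Cache: [30(c=1) 77(c=1) 3(c=2)]
  5. access 30: HIT, count now 2. Cache: [77(c=1) 3(c=2) 30(c=2)]
  6. access 3: HIT, count now 3. Cache: [77(c=1) 30(c=2) 3(c=3)]
  7. access 3: HIT, count now 4. Cache: [77(c=1) 30(c=2) 3(c=4)]
  8. access 2: MISS, evict 77(c=1). Cache: [2(c=1) 30(c=2) 3(c=4)]
Total: 4 hits, 4 misses, 1 evictions

Hit rate = 4/8 = 1/2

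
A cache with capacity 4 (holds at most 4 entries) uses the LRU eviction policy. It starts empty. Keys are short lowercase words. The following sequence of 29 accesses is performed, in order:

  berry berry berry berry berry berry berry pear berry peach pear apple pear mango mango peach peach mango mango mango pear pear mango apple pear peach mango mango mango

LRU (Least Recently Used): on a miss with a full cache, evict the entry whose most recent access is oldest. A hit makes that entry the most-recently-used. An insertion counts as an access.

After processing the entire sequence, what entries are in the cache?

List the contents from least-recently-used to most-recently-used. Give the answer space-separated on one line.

LRU simulation (capacity=4):
  1. access berry: MISS. Cache (LRU->MRU): [berry]
  2. access berry: HIT. Cache (LRU->MRU): [berry]
  3. access berry: HIT. Cache (LRU->MRU): [berry]
  4. access berry: HIT. Cache (LRU->MRU): [berry]
  5. access berry: HIT. Cache (LRU->MRU): [berry]
  6. access berry: HIT. Cache (LRU->MRU): [berry]
  7. access berry: HIT. Cache (LRU->MRU): [berry]
  8. access pear: MISS. Cache (LRU->MRU): [berry pear]
  9. access berry: HIT. Cache (LRU->MRU): [pear berry]
  10. access peach: MISS. Cache (LRU->MRU): [pear berry peach]
  11. access pear: HIT. Cache (LRU->MRU): [berry peach pear]
  12. access apple: MISS. Cache (LRU->MRU): [berry peach pear apple]
  13. access pear: HIT. Cache (LRU->MRU): [berry peach apple pear]
  14. access mango: MISS, evict berry. Cache (LRU->MRU): [peach apple pear mango]
  15. access mango: HIT. Cache (LRU->MRU): [peach apple pear mango]
  16. access peach: HIT. Cache (LRU->MRU): [apple pear mango peach]
  17. access peach: HIT. Cache (LRU->MRU): [apple pear mango peach]
  18. access mango: HIT. Cache (LRU->MRU): [apple pear peach mango]
  19. access mango: HIT. Cache (LRU->MRU): [apple pear peach mango]
  20. access mango: HIT. Cache (LRU->MRU): [apple pear peach mango]
  21. access pear: HIT. Cache (LRU->MRU): [apple peach mango pear]
  22. access pear: HIT. Cache (LRU->MRU): [apple peach mango pear]
  23. access mango: HIT. Cache (LRU->MRU): [apple peach pear mango]
  24. access apple: HIT. Cache (LRU->MRU): [peach pear mango apple]
  25. access pear: HIT. Cache (LRU->MRU): [peach mango apple pear]
  26. access peach: HIT. Cache (LRU->MRU): [mango apple pear peach]
  27. access mango: HIT. Cache (LRU->MRU): [apple pear peach mango]
  28. access mango: HIT. Cache (LRU->MRU): [apple pear peach mango]
  29. access mango: HIT. Cache (LRU->MRU): [apple pear peach mango]
Total: 24 hits, 5 misses, 1 evictions

Answer: apple pear peach mango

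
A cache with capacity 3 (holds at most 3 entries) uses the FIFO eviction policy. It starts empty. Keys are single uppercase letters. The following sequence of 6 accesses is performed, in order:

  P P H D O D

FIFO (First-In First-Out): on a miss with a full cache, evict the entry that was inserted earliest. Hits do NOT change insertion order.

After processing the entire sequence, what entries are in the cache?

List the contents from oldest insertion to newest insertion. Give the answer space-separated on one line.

Answer: H D O

Derivation:
FIFO simulation (capacity=3):
  1. access P: MISS. Cache (old->new): [P]
  2. access P: HIT. Cache (old->new): [P]
  3. access H: MISS. Cache (old->new): [P H]
  4. access D: MISS. Cache (old->new): [P H D]
  5. access O: MISS, evict P. Cache (old->new): [H D O]
  6. access D: HIT. Cache (old->new): [H D O]
Total: 2 hits, 4 misses, 1 evictions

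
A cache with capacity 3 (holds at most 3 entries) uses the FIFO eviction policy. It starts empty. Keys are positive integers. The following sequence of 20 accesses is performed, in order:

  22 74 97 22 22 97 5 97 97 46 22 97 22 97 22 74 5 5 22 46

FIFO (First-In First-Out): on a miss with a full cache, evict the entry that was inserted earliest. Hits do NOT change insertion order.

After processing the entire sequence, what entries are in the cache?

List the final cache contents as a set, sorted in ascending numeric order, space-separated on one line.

Answer: 5 22 46

Derivation:
FIFO simulation (capacity=3):
  1. access 22: MISS. Cache (old->new): [22]
  2. access 74: MISS. Cache (old->new): [22 74]
  3. access 97: MISS. Cache (old->new): [22 74 97]
  4. access 22: HIT. Cache (old->new): [22 74 97]
  5. access 22: HIT. Cache (old->new): [22 74 97]
  6. access 97: HIT. Cache (old->new): [22 74 97]
  7. access 5: MISS, evict 22. Cache (old->new): [74 97 5]
  8. access 97: HIT. Cache (old->new): [74 97 5]
  9. access 97: HIT. Cache (old->new): [74 97 5]
  10. access 46: MISS, evict 74. Cache (old->new): [97 5 46]
  11. access 22: MISS, evict 97. Cache (old->new): [5 46 22]
  12. access 97: MISS, evict 5. Cache (old->new): [46 22 97]
  13. access 22: HIT. Cache (old->new): [46 22 97]
  14. access 97: HIT. Cache (old->new): [46 22 97]
  15. access 22: HIT. Cache (old->new): [46 22 97]
  16. access 74: MISS, evict 46. Cache (old->new): [22 97 74]
  17. access 5: MISS, evict 22. Cache (old->new): [97 74 5]
  18. access 5: HIT. Cache (old->new): [97 74 5]
  19. access 22: MISS, evict 97. Cache (old->new): [74 5 22]
  20. access 46: MISS, evict 74. Cache (old->new): [5 22 46]
Total: 9 hits, 11 misses, 8 evictions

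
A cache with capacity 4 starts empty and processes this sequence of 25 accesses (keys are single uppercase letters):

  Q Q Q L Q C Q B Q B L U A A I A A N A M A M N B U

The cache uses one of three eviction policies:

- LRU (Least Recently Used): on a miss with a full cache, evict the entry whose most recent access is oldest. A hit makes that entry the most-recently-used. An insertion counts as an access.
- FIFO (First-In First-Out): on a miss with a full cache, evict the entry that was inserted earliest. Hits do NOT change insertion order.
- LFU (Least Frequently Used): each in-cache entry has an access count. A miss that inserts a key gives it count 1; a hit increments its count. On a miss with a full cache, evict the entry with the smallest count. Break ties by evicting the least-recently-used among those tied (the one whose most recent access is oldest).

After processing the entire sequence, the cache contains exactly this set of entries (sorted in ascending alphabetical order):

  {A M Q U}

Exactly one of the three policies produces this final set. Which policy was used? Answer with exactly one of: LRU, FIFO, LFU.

Answer: LFU

Derivation:
Simulating under each policy and comparing final sets:
  LRU: final set = {B M N U} -> differs
  FIFO: final set = {B M N U} -> differs
  LFU: final set = {A M Q U} -> MATCHES target
Only LFU produces the target set.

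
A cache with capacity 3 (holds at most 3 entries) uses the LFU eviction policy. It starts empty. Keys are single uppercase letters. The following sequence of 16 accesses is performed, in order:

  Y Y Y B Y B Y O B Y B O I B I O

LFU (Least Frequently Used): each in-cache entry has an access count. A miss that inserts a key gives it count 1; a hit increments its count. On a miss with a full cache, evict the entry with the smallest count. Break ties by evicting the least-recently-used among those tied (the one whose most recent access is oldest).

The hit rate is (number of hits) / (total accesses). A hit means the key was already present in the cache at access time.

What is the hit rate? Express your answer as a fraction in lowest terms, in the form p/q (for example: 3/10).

Answer: 11/16

Derivation:
LFU simulation (capacity=3):
  1. access Y: MISS. Cache: [Y(c=1)]
  2. access Y: HIT, count now 2. Cache: [Y(c=2)]
  3. access Y: HIT, count now 3. Cache: [Y(c=3)]
  4. access B: MISS. Cache: [B(c=1) Y(c=3)]
  5. access Y: HIT, count now 4. Cache: [B(c=1) Y(c=4)]
  6. access B: HIT, count now 2. Cache: [B(c=2) Y(c=4)]
  7. access Y: HIT, count now 5. Cache: [B(c=2) Y(c=5)]
  8. access O: MISS. Cache: [O(c=1) B(c=2) Y(c=5)]
  9. access B: HIT, count now 3. Cache: [O(c=1) B(c=3) Y(c=5)]
  10. access Y: HIT, count now 6. Cache: [O(c=1) B(c=3) Y(c=6)]
  11. access B: HIT, count now 4. Cache: [O(c=1) B(c=4) Y(c=6)]
  12. access O: HIT, count now 2. Cache: [O(c=2) B(c=4) Y(c=6)]
  13. access I: MISS, evict O(c=2). Cache: [I(c=1) B(c=4) Y(c=6)]
  14. access B: HIT, count now 5. Cache: [I(c=1) B(c=5) Y(c=6)]
  15. access I: HIT, count now 2. Cache: [I(c=2) B(c=5) Y(c=6)]
  16. access O: MISS, evict I(c=2). Cache: [O(c=1) B(c=5) Y(c=6)]
Total: 11 hits, 5 misses, 2 evictions

Hit rate = 11/16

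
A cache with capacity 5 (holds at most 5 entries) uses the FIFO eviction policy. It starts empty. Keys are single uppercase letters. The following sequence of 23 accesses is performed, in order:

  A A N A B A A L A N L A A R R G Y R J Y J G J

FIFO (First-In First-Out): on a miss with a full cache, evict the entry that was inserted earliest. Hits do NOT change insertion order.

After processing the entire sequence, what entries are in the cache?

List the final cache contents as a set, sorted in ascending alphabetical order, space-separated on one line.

Answer: G J L R Y

Derivation:
FIFO simulation (capacity=5):
  1. access A: MISS. Cache (old->new): [A]
  2. access A: HIT. Cache (old->new): [A]
  3. access N: MISS. Cache (old->new): [A N]
  4. access A: HIT. Cache (old->new): [A N]
  5. access B: MISS. Cache (old->new): [A N B]
  6. access A: HIT. Cache (old->new): [A N B]
  7. access A: HIT. Cache (old->new): [A N B]
  8. access L: MISS. Cache (old->new): [A N B L]
  9. access A: HIT. Cache (old->new): [A N B L]
  10. access N: HIT. Cache (old->new): [A N B L]
  11. access L: HIT. Cache (old->new): [A N B L]
  12. access A: HIT. Cache (old->new): [A N B L]
  13. access A: HIT. Cache (old->new): [A N B L]
  14. access R: MISS. Cache (old->new): [A N B L R]
  15. access R: HIT. Cache (old->new): [A N B L R]
  16. access G: MISS, evict A. Cache (old->new): [N B L R G]
  17. access Y: MISS, evict N. Cache (old->new): [B L R G Y]
  18. access R: HIT. Cache (old->new): [B L R G Y]
  19. access J: MISS, evict B. Cache (old->new): [L R G Y J]
  20. access Y: HIT. Cache (old->new): [L R G Y J]
  21. access J: HIT. Cache (old->new): [L R G Y J]
  22. access G: HIT. Cache (old->new): [L R G Y J]
  23. access J: HIT. Cache (old->new): [L R G Y J]
Total: 15 hits, 8 misses, 3 evictions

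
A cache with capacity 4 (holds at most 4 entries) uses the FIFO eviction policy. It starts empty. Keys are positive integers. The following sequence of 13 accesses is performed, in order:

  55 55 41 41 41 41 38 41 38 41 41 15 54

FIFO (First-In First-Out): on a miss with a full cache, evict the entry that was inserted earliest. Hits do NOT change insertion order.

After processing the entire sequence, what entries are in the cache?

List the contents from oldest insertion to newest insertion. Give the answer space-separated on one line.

Answer: 41 38 15 54

Derivation:
FIFO simulation (capacity=4):
  1. access 55: MISS. Cache (old->new): [55]
  2. access 55: HIT. Cache (old->new): [55]
  3. access 41: MISS. Cache (old->new): [55 41]
  4. access 41: HIT. Cache (old->new): [55 41]
  5. access 41: HIT. Cache (old->new): [55 41]
  6. access 41: HIT. Cache (old->new): [55 41]
  7. access 38: MISS. Cache (old->new): [55 41 38]
  8. access 41: HIT. Cache (old->new): [55 41 38]
  9. access 38: HIT. Cache (old->new): [55 41 38]
  10. access 41: HIT. Cache (old->new): [55 41 38]
  11. access 41: HIT. Cache (old->new): [55 41 38]
  12. access 15: MISS. Cache (old->new): [55 41 38 15]
  13. access 54: MISS, evict 55. Cache (old->new): [41 38 15 54]
Total: 8 hits, 5 misses, 1 evictions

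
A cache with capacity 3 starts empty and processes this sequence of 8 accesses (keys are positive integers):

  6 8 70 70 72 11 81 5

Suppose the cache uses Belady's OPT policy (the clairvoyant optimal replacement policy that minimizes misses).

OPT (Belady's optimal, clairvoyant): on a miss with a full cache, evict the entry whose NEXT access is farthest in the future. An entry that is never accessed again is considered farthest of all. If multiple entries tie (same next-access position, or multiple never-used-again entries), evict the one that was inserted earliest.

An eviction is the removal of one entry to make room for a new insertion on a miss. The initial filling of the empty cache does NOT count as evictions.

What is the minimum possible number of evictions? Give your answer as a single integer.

Answer: 4

Derivation:
OPT (Belady) simulation (capacity=3):
  1. access 6: MISS. Cache: [6]
  2. access 8: MISS. Cache: [6 8]
  3. access 70: MISS. Cache: [6 8 70]
  4. access 70: HIT. Next use of 70: never. Cache: [6 8 70]
  5. access 72: MISS, evict 6 (next use: never). Cache: [8 70 72]
  6. access 11: MISS, evict 8 (next use: never). Cache: [70 72 11]
  7. access 81: MISS, evict 70 (next use: never). Cache: [72 11 81]
  8. access 5: MISS, evict 72 (next use: never). Cache: [11 81 5]
Total: 1 hits, 7 misses, 4 evictions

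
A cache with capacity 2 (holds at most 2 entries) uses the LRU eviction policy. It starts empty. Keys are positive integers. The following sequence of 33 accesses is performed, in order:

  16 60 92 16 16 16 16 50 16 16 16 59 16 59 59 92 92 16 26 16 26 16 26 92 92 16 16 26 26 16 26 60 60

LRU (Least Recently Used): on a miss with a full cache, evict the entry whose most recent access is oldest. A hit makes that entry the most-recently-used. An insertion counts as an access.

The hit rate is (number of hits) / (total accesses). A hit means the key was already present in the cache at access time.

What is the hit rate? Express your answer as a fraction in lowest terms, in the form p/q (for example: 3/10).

Answer: 20/33

Derivation:
LRU simulation (capacity=2):
  1. access 16: MISS. Cache (LRU->MRU): [16]
  2. access 60: MISS. Cache (LRU->MRU): [16 60]
  3. access 92: MISS, evict 16. Cache (LRU->MRU): [60 92]
  4. access 16: MISS, evict 60. Cache (LRU->MRU): [92 16]
  5. access 16: HIT. Cache (LRU->MRU): [92 16]
  6. access 16: HIT. Cache (LRU->MRU): [92 16]
  7. access 16: HIT. Cache (LRU->MRU): [92 16]
  8. access 50: MISS, evict 92. Cache (LRU->MRU): [16 50]
  9. access 16: HIT. Cache (LRU->MRU): [50 16]
  10. access 16: HIT. Cache (LRU->MRU): [50 16]
  11. access 16: HIT. Cache (LRU->MRU): [50 16]
  12. access 59: MISS, evict 50. Cache (LRU->MRU): [16 59]
  13. access 16: HIT. Cache (LRU->MRU): [59 16]
  14. access 59: HIT. Cache (LRU->MRU): [16 59]
  15. access 59: HIT. Cache (LRU->MRU): [16 59]
  16. access 92: MISS, evict 16. Cache (LRU->MRU): [59 92]
  17. access 92: HIT. Cache (LRU->MRU): [59 92]
  18. access 16: MISS, evict 59. Cache (LRU->MRU): [92 16]
  19. access 26: MISS, evict 92. Cache (LRU->MRU): [16 26]
  20. access 16: HIT. Cache (LRU->MRU): [26 16]
  21. access 26: HIT. Cache (LRU->MRU): [16 26]
  22. access 16: HIT. Cache (LRU->MRU): [26 16]
  23. access 26: HIT. Cache (LRU->MRU): [16 26]
  24. access 92: MISS, evict 16. Cache (LRU->MRU): [26 92]
  25. access 92: HIT. Cache (LRU->MRU): [26 92]
  26. access 16: MISS, evict 26. Cache (LRU->MRU): [92 16]
  27. access 16: HIT. Cache (LRU->MRU): [92 16]
  28. access 26: MISS, evict 92. Cache (LRU->MRU): [16 26]
  29. access 26: HIT. Cache (LRU->MRU): [16 26]
  30. access 16: HIT. Cache (LRU->MRU): [26 16]
  31. access 26: HIT. Cache (LRU->MRU): [16 26]
  32. access 60: MISS, evict 16. Cache (LRU->MRU): [26 60]
  33. access 60: HIT. Cache (LRU->MRU): [26 60]
Total: 20 hits, 13 misses, 11 evictions

Hit rate = 20/33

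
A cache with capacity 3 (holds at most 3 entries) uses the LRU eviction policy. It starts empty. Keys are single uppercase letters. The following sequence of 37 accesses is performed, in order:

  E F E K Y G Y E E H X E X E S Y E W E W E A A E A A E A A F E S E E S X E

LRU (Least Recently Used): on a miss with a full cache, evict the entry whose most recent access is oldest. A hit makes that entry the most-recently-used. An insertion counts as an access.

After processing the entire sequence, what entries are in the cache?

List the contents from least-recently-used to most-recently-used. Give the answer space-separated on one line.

Answer: S X E

Derivation:
LRU simulation (capacity=3):
  1. access E: MISS. Cache (LRU->MRU): [E]
  2. access F: MISS. Cache (LRU->MRU): [E F]
  3. access E: HIT. Cache (LRU->MRU): [F E]
  4. access K: MISS. Cache (LRU->MRU): [F E K]
  5. access Y: MISS, evict F. Cache (LRU->MRU): [E K Y]
  6. access G: MISS, evict E. Cache (LRU->MRU): [K Y G]
  7. access Y: HIT. Cache (LRU->MRU): [K G Y]
  8. access E: MISS, evict K. Cache (LRU->MRU): [G Y E]
  9. access E: HIT. Cache (LRU->MRU): [G Y E]
  10. access H: MISS, evict G. Cache (LRU->MRU): [Y E H]
  11. access X: MISS, evict Y. Cache (LRU->MRU): [E H X]
  12. access E: HIT. Cache (LRU->MRU): [H X E]
  13. access X: HIT. Cache (LRU->MRU): [H E X]
  14. access E: HIT. Cache (LRU->MRU): [H X E]
  15. access S: MISS, evict H. Cache (LRU->MRU): [X E S]
  16. access Y: MISS, evict X. Cache (LRU->MRU): [E S Y]
  17. access E: HIT. Cache (LRU->MRU): [S Y E]
  18. access W: MISS, evict S. Cache (LRU->MRU): [Y E W]
  19. access E: HIT. Cache (LRU->MRU): [Y W E]
  20. access W: HIT. Cache (LRU->MRU): [Y E W]
  21. access E: HIT. Cache (LRU->MRU): [Y W E]
  22. access A: MISS, evict Y. Cache (LRU->MRU): [W E A]
  23. access A: HIT. Cache (LRU->MRU): [W E A]
  24. access E: HIT. Cache (LRU->MRU): [W A E]
  25. access A: HIT. Cache (LRU->MRU): [W E A]
  26. access A: HIT. Cache (LRU->MRU): [W E A]
  27. access E: HIT. Cache (LRU->MRU): [W A E]
  28. access A: HIT. Cache (LRU->MRU): [W E A]
  29. access A: HIT. Cache (LRU->MRU): [W E A]
  30. access F: MISS, evict W. Cache (LRU->MRU): [E A F]
  31. access E: HIT. Cache (LRU->MRU): [A F E]
  32. access S: MISS, evict A. Cache (LRU->MRU): [F E S]
  33. access E: HIT. Cache (LRU->MRU): [F S E]
  34. access E: HIT. Cache (LRU->MRU): [F S E]
  35. access S: HIT. Cache (LRU->MRU): [F E S]
  36. access X: MISS, evict F. Cache (LRU->MRU): [E S X]
  37. access E: HIT. Cache (LRU->MRU): [S X E]
Total: 22 hits, 15 misses, 12 evictions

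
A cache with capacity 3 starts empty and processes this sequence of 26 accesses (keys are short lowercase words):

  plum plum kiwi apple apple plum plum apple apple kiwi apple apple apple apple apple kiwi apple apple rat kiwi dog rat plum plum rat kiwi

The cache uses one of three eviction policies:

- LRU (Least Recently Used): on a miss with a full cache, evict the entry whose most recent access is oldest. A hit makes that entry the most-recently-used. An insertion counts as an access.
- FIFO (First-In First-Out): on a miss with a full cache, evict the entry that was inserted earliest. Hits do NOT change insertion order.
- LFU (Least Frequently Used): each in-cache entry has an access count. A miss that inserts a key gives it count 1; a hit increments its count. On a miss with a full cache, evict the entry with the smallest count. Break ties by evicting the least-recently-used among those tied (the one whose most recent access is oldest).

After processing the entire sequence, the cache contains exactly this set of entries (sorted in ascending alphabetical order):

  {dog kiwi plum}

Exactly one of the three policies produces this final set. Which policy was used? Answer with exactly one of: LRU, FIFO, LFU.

Answer: FIFO

Derivation:
Simulating under each policy and comparing final sets:
  LRU: final set = {kiwi plum rat} -> differs
  FIFO: final set = {dog kiwi plum} -> MATCHES target
  LFU: final set = {apple kiwi plum} -> differs
Only FIFO produces the target set.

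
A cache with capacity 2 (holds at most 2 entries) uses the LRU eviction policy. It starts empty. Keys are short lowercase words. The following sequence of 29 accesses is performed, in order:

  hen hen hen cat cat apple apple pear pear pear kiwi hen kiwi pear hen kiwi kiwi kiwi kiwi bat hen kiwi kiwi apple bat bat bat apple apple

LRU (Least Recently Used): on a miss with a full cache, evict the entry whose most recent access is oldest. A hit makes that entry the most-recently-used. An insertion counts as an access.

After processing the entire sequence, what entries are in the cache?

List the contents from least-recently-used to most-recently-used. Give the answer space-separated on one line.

Answer: bat apple

Derivation:
LRU simulation (capacity=2):
  1. access hen: MISS. Cache (LRU->MRU): [hen]
  2. access hen: HIT. Cache (LRU->MRU): [hen]
  3. access hen: HIT. Cache (LRU->MRU): [hen]
  4. access cat: MISS. Cache (LRU->MRU): [hen cat]
  5. access cat: HIT. Cache (LRU->MRU): [hen cat]
  6. access apple: MISS, evict hen. Cache (LRU->MRU): [cat apple]
  7. access apple: HIT. Cache (LRU->MRU): [cat apple]
  8. access pear: MISS, evict cat. Cache (LRU->MRU): [apple pear]
  9. access pear: HIT. Cache (LRU->MRU): [apple pear]
  10. access pear: HIT. Cache (LRU->MRU): [apple pear]
  11. access kiwi: MISS, evict apple. Cache (LRU->MRU): [pear kiwi]
  12. access hen: MISS, evict pear. Cache (LRU->MRU): [kiwi hen]
  13. access kiwi: HIT. Cache (LRU->MRU): [hen kiwi]
  14. access pear: MISS, evict hen. Cache (LRU->MRU): [kiwi pear]
  15. access hen: MISS, evict kiwi. Cache (LRU->MRU): [pear hen]
  16. access kiwi: MISS, evict pear. Cache (LRU->MRU): [hen kiwi]
  17. access kiwi: HIT. Cache (LRU->MRU): [hen kiwi]
  18. access kiwi: HIT. Cache (LRU->MRU): [hen kiwi]
  19. access kiwi: HIT. Cache (LRU->MRU): [hen kiwi]
  20. access bat: MISS, evict hen. Cache (LRU->MRU): [kiwi bat]
  21. access hen: MISS, evict kiwi. Cache (LRU->MRU): [bat hen]
  22. access kiwi: MISS, evict bat. Cache (LRU->MRU): [hen kiwi]
  23. access kiwi: HIT. Cache (LRU->MRU): [hen kiwi]
  24. access apple: MISS, evict hen. Cache (LRU->MRU): [kiwi apple]
  25. access bat: MISS, evict kiwi. Cache (LRU->MRU): [apple bat]
  26. access bat: HIT. Cache (LRU->MRU): [apple bat]
  27. access bat: HIT. Cache (LRU->MRU): [apple bat]
  28. access apple: HIT. Cache (LRU->MRU): [bat apple]
  29. access apple: HIT. Cache (LRU->MRU): [bat apple]
Total: 15 hits, 14 misses, 12 evictions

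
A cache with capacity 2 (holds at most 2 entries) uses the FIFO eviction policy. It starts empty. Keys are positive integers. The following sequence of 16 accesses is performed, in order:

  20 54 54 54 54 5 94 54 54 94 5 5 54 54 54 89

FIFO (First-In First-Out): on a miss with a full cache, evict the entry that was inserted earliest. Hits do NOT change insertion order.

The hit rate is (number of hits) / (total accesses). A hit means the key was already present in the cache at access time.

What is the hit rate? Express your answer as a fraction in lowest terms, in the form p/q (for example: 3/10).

FIFO simulation (capacity=2):
  1. access 20: MISS. Cache (old->new): [20]
  2. access 54: MISS. Cache (old->new): [20 54]
  3. access 54: HIT. Cache (old->new): [20 54]
  4. access 54: HIT. Cache (old->new): [20 54]
  5. access 54: HIT. Cache (old->new): [20 54]
  6. access 5: MISS, evict 20. Cache (old->new): [54 5]
  7. access 94: MISS, evict 54. Cache (old->new): [5 94]
  8. access 54: MISS, evict 5. Cache (old->new): [94 54]
  9. access 54: HIT. Cache (old->new): [94 54]
  10. access 94: HIT. Cache (old->new): [94 54]
  11. access 5: MISS, evict 94. Cache (old->new): [54 5]
  12. access 5: HIT. Cache (old->new): [54 5]
  13. access 54: HIT. Cache (old->new): [54 5]
  14. access 54: HIT. Cache (old->new): [54 5]
  15. access 54: HIT. Cache (old->new): [54 5]
  16. access 89: MISS, evict 54. Cache (old->new): [5 89]
Total: 9 hits, 7 misses, 5 evictions

Hit rate = 9/16

Answer: 9/16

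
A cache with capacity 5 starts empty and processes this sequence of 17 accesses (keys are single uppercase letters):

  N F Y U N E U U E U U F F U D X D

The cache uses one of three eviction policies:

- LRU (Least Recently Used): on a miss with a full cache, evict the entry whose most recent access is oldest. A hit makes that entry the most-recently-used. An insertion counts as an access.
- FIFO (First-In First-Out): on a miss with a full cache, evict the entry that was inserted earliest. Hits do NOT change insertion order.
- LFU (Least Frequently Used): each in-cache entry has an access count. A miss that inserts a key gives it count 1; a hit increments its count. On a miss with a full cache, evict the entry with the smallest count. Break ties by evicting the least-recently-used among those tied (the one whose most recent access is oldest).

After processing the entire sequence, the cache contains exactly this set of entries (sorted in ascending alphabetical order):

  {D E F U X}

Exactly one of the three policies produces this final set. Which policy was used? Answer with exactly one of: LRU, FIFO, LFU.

Simulating under each policy and comparing final sets:
  LRU: final set = {D E F U X} -> MATCHES target
  FIFO: final set = {D E U X Y} -> differs
  LFU: final set = {D E F N U} -> differs
Only LRU produces the target set.

Answer: LRU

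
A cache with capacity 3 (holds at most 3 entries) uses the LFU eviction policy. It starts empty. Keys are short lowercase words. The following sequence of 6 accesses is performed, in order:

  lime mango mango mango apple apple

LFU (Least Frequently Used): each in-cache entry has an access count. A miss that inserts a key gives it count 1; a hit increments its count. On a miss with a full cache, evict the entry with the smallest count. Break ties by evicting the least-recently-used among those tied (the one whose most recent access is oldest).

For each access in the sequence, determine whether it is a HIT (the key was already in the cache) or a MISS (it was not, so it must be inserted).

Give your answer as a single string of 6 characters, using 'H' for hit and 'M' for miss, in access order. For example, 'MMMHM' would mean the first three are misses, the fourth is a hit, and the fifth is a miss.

LFU simulation (capacity=3):
  1. access lime: MISS. Cache: [lime(c=1)]
  2. access mango: MISS. Cache: [lime(c=1) mango(c=1)]
  3. access mango: HIT, count now 2. Cache: [lime(c=1) mango(c=2)]
  4. access mango: HIT, count now 3. Cache: [lime(c=1) mango(c=3)]
  5. access apple: MISS. Cache: [lime(c=1) apple(c=1) mango(c=3)]
  6. access apple: HIT, count now 2. Cache: [lime(c=1) apple(c=2) mango(c=3)]
Total: 3 hits, 3 misses, 0 evictions

Answer: MMHHMH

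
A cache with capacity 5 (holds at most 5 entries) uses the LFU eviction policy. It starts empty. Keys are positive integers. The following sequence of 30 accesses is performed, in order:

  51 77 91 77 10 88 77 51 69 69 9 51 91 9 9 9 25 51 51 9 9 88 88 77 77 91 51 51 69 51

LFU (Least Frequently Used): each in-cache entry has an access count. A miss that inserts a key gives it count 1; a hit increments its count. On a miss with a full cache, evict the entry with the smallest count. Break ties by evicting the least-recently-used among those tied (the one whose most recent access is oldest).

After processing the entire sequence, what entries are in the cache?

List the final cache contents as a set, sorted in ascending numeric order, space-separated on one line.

LFU simulation (capacity=5):
  1. access 51: MISS. Cache: [51(c=1)]
  2. access 77: MISS. Cache: [51(c=1) 77(c=1)]
  3. access 91: MISS. Cache: [51(c=1) 77(c=1) 91(c=1)]
  4. access 77: HIT, count now 2. Cache: [51(c=1) 91(c=1) 77(c=2)]
  5. access 10: MISS. Cache: [51(c=1) 91(c=1) 10(c=1) 77(c=2)]
  6. access 88: MISS. Cache: [51(c=1) 91(c=1) 10(c=1) 88(c=1) 77(c=2)]
  7. access 77: HIT, count now 3. Cache: [51(c=1) 91(c=1) 10(c=1) 88(c=1) 77(c=3)]
  8. access 51: HIT, count now 2. Cache: [91(c=1) 10(c=1) 88(c=1) 51(c=2) 77(c=3)]
  9. access 69: MISS, evict 91(c=1). Cache: [10(c=1) 88(c=1) 69(c=1) 51(c=2) 77(c=3)]
  10. access 69: HIT, count now 2. Cache: [10(c=1) 88(c=1) 51(c=2) 69(c=2) 77(c=3)]
  11. access 9: MISS, evict 10(c=1). Cache: [88(c=1) 9(c=1) 51(c=2) 69(c=2) 77(c=3)]
  12. access 51: HIT, count now 3. Cache: [88(c=1) 9(c=1) 69(c=2) 77(c=3) 51(c=3)]
  13. access 91: MISS, evict 88(c=1). Cache: [9(c=1) 91(c=1) 69(c=2) 77(c=3) 51(c=3)]
  14. access 9: HIT, count now 2. Cache: [91(c=1) 69(c=2) 9(c=2) 77(c=3) 51(c=3)]
  15. access 9: HIT, count now 3. Cache: [91(c=1) 69(c=2) 77(c=3) 51(c=3) 9(c=3)]
  16. access 9: HIT, count now 4. Cache: [91(c=1) 69(c=2) 77(c=3) 51(c=3) 9(c=4)]
  17. access 25: MISS, evict 91(c=1). Cache: [25(c=1) 69(c=2) 77(c=3) 51(c=3) 9(c=4)]
  18. access 51: HIT, count now 4. Cache: [25(c=1) 69(c=2) 77(c=3) 9(c=4) 51(c=4)]
  19. access 51: HIT, count now 5. Cache: [25(c=1) 69(c=2) 77(c=3) 9(c=4) 51(c=5)]
  20. access 9: HIT, count now 5. Cache: [25(c=1) 69(c=2) 77(c=3) 51(c=5) 9(c=5)]
  21. access 9: HIT, count now 6. Cache: [25(c=1) 69(c=2) 77(c=3) 51(c=5) 9(c=6)]
  22. access 88: MISS, evict 25(c=1). Cache: [88(c=1) 69(c=2) 77(c=3) 51(c=5) 9(c=6)]
  23. access 88: HIT, count now 2. Cache: [69(c=2) 88(c=2) 77(c=3) 51(c=5) 9(c=6)]
  24. access 77: HIT, count now 4. Cache: [69(c=2) 88(c=2) 77(c=4) 51(c=5) 9(c=6)]
  25. access 77: HIT, count now 5. Cache: [69(c=2) 88(c=2) 51(c=5) 77(c=5) 9(c=6)]
  26. access 91: MISS, evict 69(c=2). Cache: [91(c=1) 88(c=2) 51(c=5) 77(c=5) 9(c=6)]
  27. access 51: HIT, count now 6. Cache: [91(c=1) 88(c=2) 77(c=5) 9(c=6) 51(c=6)]
  28. access 51: HIT, count now 7. Cache: [91(c=1) 88(c=2) 77(c=5) 9(c=6) 51(c=7)]
  29. access 69: MISS, evict 91(c=1). Cache: [69(c=1) 88(c=2) 77(c=5) 9(c=6) 51(c=7)]
  30. access 51: HIT, count now 8. Cache: [69(c=1) 88(c=2) 77(c=5) 9(c=6) 51(c=8)]
Total: 18 hits, 12 misses, 7 evictions

Answer: 9 51 69 77 88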